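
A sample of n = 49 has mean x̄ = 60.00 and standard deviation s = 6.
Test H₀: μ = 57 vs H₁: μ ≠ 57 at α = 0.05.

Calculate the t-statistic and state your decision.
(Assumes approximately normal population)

df = n - 1 = 48
SE = s/√n = 6/√49 = 0.8571
t = (x̄ - μ₀)/SE = (60.00 - 57)/0.8571 = 3.5002
Critical value: t_{0.025,48} = ±2.011
p-value ≈ 0.0010
Decision: reject H₀

Answer: t = 3.5002, reject H₀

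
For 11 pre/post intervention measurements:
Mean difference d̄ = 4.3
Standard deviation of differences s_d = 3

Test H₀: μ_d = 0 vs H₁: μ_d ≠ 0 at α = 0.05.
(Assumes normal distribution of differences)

df = n - 1 = 10
SE = s_d/√n = 3/√11 = 0.9045
t = d̄/SE = 4.3/0.9045 = 4.7540
Critical value: t_{0.025,10} = ±2.228
p-value ≈ 0.0008
Decision: reject H₀

Answer: t = 4.7540, reject H₀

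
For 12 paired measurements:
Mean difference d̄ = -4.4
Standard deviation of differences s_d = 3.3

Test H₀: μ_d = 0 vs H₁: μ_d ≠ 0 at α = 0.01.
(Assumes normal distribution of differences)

df = n - 1 = 11
SE = s_d/√n = 3.3/√12 = 0.9526
t = d̄/SE = -4.4/0.9526 = -4.6189
Critical value: t_{0.005,11} = ±3.106
p-value ≈ 0.0007
Decision: reject H₀

Answer: t = -4.6189, reject H₀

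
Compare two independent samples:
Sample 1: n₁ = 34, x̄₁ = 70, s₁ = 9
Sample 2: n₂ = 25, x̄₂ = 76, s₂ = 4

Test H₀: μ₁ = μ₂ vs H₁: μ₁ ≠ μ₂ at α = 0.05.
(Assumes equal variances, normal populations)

Answer: t = -3.1098, reject H₀

Derivation:
Pooled variance: s²_p = [33×9² + 24×4²]/(57) = 53.6316
s_p = 7.3234
SE = s_p×√(1/n₁ + 1/n₂) = 7.3234×√(1/34 + 1/25) = 1.9294
t = (x̄₁ - x̄₂)/SE = (70 - 76)/1.9294 = -3.1098
df = 57, t-critical = ±2.002
Decision: reject H₀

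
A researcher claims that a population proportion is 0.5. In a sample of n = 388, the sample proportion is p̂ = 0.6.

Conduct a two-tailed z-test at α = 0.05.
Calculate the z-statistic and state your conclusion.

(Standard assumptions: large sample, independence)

H₀: p = 0.5, H₁: p ≠ 0.5
Standard error: SE = √(p₀(1-p₀)/n) = √(0.5×0.5/388) = 0.025384
z-statistic: z = (p̂ - p₀)/SE = (0.6 - 0.5)/0.025384 = 3.9395
Critical value: z_0.025 = ±1.960
p-value = 0.0001
Decision: reject H₀ at α = 0.05

Answer: z = 3.9395, reject H₀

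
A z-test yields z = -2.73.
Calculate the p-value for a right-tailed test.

For z = -2.73:
p = P(Z > -2.73) = 1 - Φ(-2.73) = 0.9968

Answer: p-value ≈ 0.9968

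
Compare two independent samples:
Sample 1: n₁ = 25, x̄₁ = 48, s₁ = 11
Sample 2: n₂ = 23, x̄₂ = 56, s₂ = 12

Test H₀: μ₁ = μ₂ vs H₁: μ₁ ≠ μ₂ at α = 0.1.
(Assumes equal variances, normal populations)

Pooled variance: s²_p = [24×11² + 22×12²]/(46) = 132.0000
s_p = 11.4891
SE = s_p×√(1/n₁ + 1/n₂) = 11.4891×√(1/25 + 1/23) = 3.3195
t = (x̄₁ - x̄₂)/SE = (48 - 56)/3.3195 = -2.4100
df = 46, t-critical = ±1.679
Decision: reject H₀

Answer: t = -2.4100, reject H₀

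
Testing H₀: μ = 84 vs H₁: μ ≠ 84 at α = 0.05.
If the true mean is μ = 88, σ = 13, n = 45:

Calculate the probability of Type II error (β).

Answer: β ≈ 0.4585

Derivation:
SE = σ/√n = 13/√45 = 1.9379
Critical values: μ₀ ± z_0.025×SE = 84 ± 1.960×1.9379
Acceptance region: (80.2017, 87.7983)
Under H₁ (μ = 88): z_high = (87.7983 - 88)/1.9379 = -0.1041, z_low = (80.2017 - 88)/1.9379 = -4.0241
β = P(not reject | H₁) = Φ(-0.1041) - Φ(-4.0241) ≈ 0.4585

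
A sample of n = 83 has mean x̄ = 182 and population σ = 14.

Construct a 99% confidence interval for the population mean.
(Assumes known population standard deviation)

Confidence level: 99%, α = 0.01
z_0.005 = 2.576
SE = σ/√n = 14/√83 = 1.5367
Margin of error = 2.576 × 1.5367 = 3.9585
CI: x̄ ± margin = 182 ± 3.9585
CI: (178.0415, 185.9585)

Answer: (178.0415, 185.9585)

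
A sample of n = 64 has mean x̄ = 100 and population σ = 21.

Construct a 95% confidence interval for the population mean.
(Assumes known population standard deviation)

Answer: (94.8550, 105.1450)

Derivation:
Confidence level: 95%, α = 0.05
z_0.025 = 1.960
SE = σ/√n = 21/√64 = 2.6250
Margin of error = 1.960 × 2.6250 = 5.1450
CI: x̄ ± margin = 100 ± 5.1450
CI: (94.8550, 105.1450)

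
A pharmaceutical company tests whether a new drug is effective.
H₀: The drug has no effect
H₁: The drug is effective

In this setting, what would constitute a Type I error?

A Type I error (probability α) occurs when we reject a true H₀.
A Type II error (probability β) occurs when we fail to reject a false H₀.

Answer: Concluding the drug is effective when it actually has no effect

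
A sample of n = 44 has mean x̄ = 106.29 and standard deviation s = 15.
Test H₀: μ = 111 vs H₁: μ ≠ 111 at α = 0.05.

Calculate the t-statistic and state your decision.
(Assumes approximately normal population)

Answer: t = -2.0829, reject H₀

Derivation:
df = n - 1 = 43
SE = s/√n = 15/√44 = 2.2613
t = (x̄ - μ₀)/SE = (106.29 - 111)/2.2613 = -2.0829
Critical value: t_{0.025,43} = ±2.017
p-value ≈ 0.0432
Decision: reject H₀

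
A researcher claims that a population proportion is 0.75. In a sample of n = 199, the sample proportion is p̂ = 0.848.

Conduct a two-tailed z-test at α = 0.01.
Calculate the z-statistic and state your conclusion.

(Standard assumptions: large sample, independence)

H₀: p = 0.75, H₁: p ≠ 0.75
Standard error: SE = √(p₀(1-p₀)/n) = √(0.75×0.25/199) = 0.030695
z-statistic: z = (p̂ - p₀)/SE = (0.848 - 0.75)/0.030695 = 3.1927
Critical value: z_0.005 = ±2.576
p-value = 0.0014
Decision: reject H₀ at α = 0.01

Answer: z = 3.1927, reject H₀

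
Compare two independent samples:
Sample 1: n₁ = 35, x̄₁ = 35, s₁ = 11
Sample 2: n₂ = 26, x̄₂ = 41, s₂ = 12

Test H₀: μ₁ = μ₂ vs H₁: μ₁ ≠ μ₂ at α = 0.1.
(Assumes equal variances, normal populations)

Answer: t = -2.0268, reject H₀

Derivation:
Pooled variance: s²_p = [34×11² + 25×12²]/(59) = 130.7458
s_p = 11.4344
SE = s_p×√(1/n₁ + 1/n₂) = 11.4344×√(1/35 + 1/26) = 2.9604
t = (x̄₁ - x̄₂)/SE = (35 - 41)/2.9604 = -2.0268
df = 59, t-critical = ±1.671
Decision: reject H₀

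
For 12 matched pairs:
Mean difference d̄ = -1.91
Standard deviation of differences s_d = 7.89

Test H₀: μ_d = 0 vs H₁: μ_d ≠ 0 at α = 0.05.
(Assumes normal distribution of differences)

Answer: t = -0.8386, fail to reject H₀

Derivation:
df = n - 1 = 11
SE = s_d/√n = 7.89/√12 = 2.2776
t = d̄/SE = -1.91/2.2776 = -0.8386
Critical value: t_{0.025,11} = ±2.201
p-value ≈ 0.4195
Decision: fail to reject H₀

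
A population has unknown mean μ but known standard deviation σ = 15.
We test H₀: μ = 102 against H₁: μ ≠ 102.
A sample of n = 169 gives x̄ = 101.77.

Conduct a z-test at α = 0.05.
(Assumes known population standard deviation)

Standard error: SE = σ/√n = 15/√169 = 1.1538
z-statistic: z = (x̄ - μ₀)/SE = (101.77 - 102)/1.1538 = -0.1993
Critical value: ±1.960
p-value = 0.8420
Decision: fail to reject H₀

Answer: z = -0.1993, fail to reject H₀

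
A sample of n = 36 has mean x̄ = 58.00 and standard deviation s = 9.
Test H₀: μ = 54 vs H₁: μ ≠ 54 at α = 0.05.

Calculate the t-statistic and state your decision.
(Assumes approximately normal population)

Answer: t = 2.6667, reject H₀

Derivation:
df = n - 1 = 35
SE = s/√n = 9/√36 = 1.5000
t = (x̄ - μ₀)/SE = (58.00 - 54)/1.5000 = 2.6667
Critical value: t_{0.025,35} = ±2.030
p-value ≈ 0.0115
Decision: reject H₀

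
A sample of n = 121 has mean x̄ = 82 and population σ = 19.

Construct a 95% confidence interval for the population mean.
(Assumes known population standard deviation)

Answer: (78.6145, 85.3855)

Derivation:
Confidence level: 95%, α = 0.05
z_0.025 = 1.960
SE = σ/√n = 19/√121 = 1.7273
Margin of error = 1.960 × 1.7273 = 3.3855
CI: x̄ ± margin = 82 ± 3.3855
CI: (78.6145, 85.3855)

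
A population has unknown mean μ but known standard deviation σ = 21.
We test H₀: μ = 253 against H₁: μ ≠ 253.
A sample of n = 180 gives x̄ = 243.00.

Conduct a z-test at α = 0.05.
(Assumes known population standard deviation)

Standard error: SE = σ/√n = 21/√180 = 1.5652
z-statistic: z = (x̄ - μ₀)/SE = (243.00 - 253)/1.5652 = -6.3890
Critical value: ±1.960
p-value < 0.0001
Decision: reject H₀

Answer: z = -6.3890, reject H₀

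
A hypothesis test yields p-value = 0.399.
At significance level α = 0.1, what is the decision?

Answer: fail to reject H₀

Derivation:
Compare p-value to α:
0.399 ≥ 0.1
Decision: fail to reject H₀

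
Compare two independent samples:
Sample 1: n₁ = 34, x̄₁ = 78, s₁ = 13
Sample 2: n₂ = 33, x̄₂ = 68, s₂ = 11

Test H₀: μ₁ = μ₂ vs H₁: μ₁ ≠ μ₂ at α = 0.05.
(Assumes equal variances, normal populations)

Answer: t = 3.3941, reject H₀

Derivation:
Pooled variance: s²_p = [33×13² + 32×11²]/(65) = 145.3692
s_p = 12.0569
SE = s_p×√(1/n₁ + 1/n₂) = 12.0569×√(1/34 + 1/33) = 2.9463
t = (x̄₁ - x̄₂)/SE = (78 - 68)/2.9463 = 3.3941
df = 65, t-critical = ±1.997
Decision: reject H₀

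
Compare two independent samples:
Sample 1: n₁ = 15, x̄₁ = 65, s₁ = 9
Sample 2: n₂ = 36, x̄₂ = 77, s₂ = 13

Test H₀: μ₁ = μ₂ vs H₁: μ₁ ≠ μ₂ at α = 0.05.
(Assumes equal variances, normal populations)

Pooled variance: s²_p = [14×9² + 35×13²]/(49) = 143.8571
s_p = 11.9940
SE = s_p×√(1/n₁ + 1/n₂) = 11.9940×√(1/15 + 1/36) = 3.6860
t = (x̄₁ - x̄₂)/SE = (65 - 77)/3.6860 = -3.2556
df = 49, t-critical = ±2.010
Decision: reject H₀

Answer: t = -3.2556, reject H₀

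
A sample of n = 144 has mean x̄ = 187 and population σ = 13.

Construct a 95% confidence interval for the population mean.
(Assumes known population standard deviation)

Confidence level: 95%, α = 0.05
z_0.025 = 1.960
SE = σ/√n = 13/√144 = 1.0833
Margin of error = 1.960 × 1.0833 = 2.1233
CI: x̄ ± margin = 187 ± 2.1233
CI: (184.8767, 189.1233)

Answer: (184.8767, 189.1233)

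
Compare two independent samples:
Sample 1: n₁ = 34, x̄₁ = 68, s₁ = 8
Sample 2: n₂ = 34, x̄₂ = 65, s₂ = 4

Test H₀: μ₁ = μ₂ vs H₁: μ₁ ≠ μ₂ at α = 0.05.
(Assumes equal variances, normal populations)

Pooled variance: s²_p = [33×8² + 33×4²]/(66) = 40.0000
s_p = 6.3246
SE = s_p×√(1/n₁ + 1/n₂) = 6.3246×√(1/34 + 1/34) = 1.5339
t = (x̄₁ - x̄₂)/SE = (68 - 65)/1.5339 = 1.9558
df = 66, t-critical = ±1.997
Decision: fail to reject H₀

Answer: t = 1.9558, fail to reject H₀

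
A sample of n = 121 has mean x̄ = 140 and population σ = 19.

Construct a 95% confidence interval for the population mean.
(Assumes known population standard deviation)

Confidence level: 95%, α = 0.05
z_0.025 = 1.960
SE = σ/√n = 19/√121 = 1.7273
Margin of error = 1.960 × 1.7273 = 3.3855
CI: x̄ ± margin = 140 ± 3.3855
CI: (136.6145, 143.3855)

Answer: (136.6145, 143.3855)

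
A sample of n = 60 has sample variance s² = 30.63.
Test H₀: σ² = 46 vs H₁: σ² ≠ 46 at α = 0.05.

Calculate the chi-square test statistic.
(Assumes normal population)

Answer: χ² = 39.2863, reject H₀

Derivation:
df = n - 1 = 59
χ² = (n-1)s²/σ₀² = 59×30.63/46 = 39.2863
Critical values: χ²_{0.975,59} = 39.662, χ²_{0.025,59} = 82.117
Rejection region: χ² < 39.662 or χ² > 82.117
Decision: reject H₀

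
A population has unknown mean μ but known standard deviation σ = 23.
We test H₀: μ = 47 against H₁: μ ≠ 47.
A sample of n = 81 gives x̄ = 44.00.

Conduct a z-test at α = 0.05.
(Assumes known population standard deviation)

Standard error: SE = σ/√n = 23/√81 = 2.5556
z-statistic: z = (x̄ - μ₀)/SE = (44.00 - 47)/2.5556 = -1.1739
Critical value: ±1.960
p-value = 0.2404
Decision: fail to reject H₀

Answer: z = -1.1739, fail to reject H₀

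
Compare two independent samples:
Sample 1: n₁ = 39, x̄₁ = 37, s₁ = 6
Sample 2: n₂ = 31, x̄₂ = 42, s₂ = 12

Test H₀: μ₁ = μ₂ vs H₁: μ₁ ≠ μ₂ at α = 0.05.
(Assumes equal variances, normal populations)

Answer: t = -2.2720, reject H₀

Derivation:
Pooled variance: s²_p = [38×6² + 30×12²]/(68) = 83.6471
s_p = 9.1459
SE = s_p×√(1/n₁ + 1/n₂) = 9.1459×√(1/39 + 1/31) = 2.2007
t = (x̄₁ - x̄₂)/SE = (37 - 42)/2.2007 = -2.2720
df = 68, t-critical = ±1.995
Decision: reject H₀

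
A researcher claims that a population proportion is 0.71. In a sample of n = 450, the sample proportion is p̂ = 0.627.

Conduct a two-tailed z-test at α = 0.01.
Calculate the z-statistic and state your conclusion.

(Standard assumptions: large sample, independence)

H₀: p = 0.71, H₁: p ≠ 0.71
Standard error: SE = √(p₀(1-p₀)/n) = √(0.71×0.29/450) = 0.021391
z-statistic: z = (p̂ - p₀)/SE = (0.627 - 0.71)/0.021391 = -3.8801
Critical value: z_0.005 = ±2.576
p-value = 0.0001
Decision: reject H₀ at α = 0.01

Answer: z = -3.8801, reject H₀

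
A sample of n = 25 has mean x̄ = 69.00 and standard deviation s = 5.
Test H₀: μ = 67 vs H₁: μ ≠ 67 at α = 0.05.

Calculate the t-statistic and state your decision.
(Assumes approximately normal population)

df = n - 1 = 24
SE = s/√n = 5/√25 = 1.0000
t = (x̄ - μ₀)/SE = (69.00 - 67)/1.0000 = 2.0000
Critical value: t_{0.025,24} = ±2.064
p-value ≈ 0.0569
Decision: fail to reject H₀

Answer: t = 2.0000, fail to reject H₀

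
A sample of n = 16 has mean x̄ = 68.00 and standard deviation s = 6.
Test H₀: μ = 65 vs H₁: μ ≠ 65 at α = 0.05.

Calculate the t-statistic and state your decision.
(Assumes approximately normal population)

Answer: t = 2.0000, fail to reject H₀

Derivation:
df = n - 1 = 15
SE = s/√n = 6/√16 = 1.5000
t = (x̄ - μ₀)/SE = (68.00 - 65)/1.5000 = 2.0000
Critical value: t_{0.025,15} = ±2.131
p-value ≈ 0.0639
Decision: fail to reject H₀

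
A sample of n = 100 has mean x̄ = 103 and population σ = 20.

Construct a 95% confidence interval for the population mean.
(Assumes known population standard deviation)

Answer: (99.0800, 106.9200)

Derivation:
Confidence level: 95%, α = 0.05
z_0.025 = 1.960
SE = σ/√n = 20/√100 = 2.0000
Margin of error = 1.960 × 2.0000 = 3.9200
CI: x̄ ± margin = 103 ± 3.9200
CI: (99.0800, 106.9200)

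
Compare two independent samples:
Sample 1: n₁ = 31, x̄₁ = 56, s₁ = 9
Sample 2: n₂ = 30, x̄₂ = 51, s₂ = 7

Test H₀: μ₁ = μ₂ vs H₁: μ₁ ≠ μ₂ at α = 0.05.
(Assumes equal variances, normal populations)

Answer: t = 2.4165, reject H₀

Derivation:
Pooled variance: s²_p = [30×9² + 29×7²]/(59) = 65.2712
s_p = 8.0791
SE = s_p×√(1/n₁ + 1/n₂) = 8.0791×√(1/31 + 1/30) = 2.0691
t = (x̄₁ - x̄₂)/SE = (56 - 51)/2.0691 = 2.4165
df = 59, t-critical = ±2.001
Decision: reject H₀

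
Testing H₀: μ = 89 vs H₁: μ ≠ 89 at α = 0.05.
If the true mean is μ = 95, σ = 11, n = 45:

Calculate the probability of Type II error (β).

SE = σ/√n = 11/√45 = 1.6398
Critical values: μ₀ ± z_0.025×SE = 89 ± 1.960×1.6398
Acceptance region: (85.7860, 92.2140)
Under H₁ (μ = 95): z_high = (92.2140 - 95)/1.6398 = -1.6990, z_low = (85.7860 - 95)/1.6398 = -5.6190
β = P(not reject | H₁) = Φ(-1.6990) - Φ(-5.6190) ≈ 0.0447

Answer: β ≈ 0.0447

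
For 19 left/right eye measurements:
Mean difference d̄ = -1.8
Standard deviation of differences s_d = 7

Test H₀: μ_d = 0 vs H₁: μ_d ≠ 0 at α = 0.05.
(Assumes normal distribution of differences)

df = n - 1 = 18
SE = s_d/√n = 7/√19 = 1.6059
t = d̄/SE = -1.8/1.6059 = -1.1209
Critical value: t_{0.025,18} = ±2.101
p-value ≈ 0.2771
Decision: fail to reject H₀

Answer: t = -1.1209, fail to reject H₀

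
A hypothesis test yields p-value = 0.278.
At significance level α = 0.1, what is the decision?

Compare p-value to α:
0.278 ≥ 0.1
Decision: fail to reject H₀

Answer: fail to reject H₀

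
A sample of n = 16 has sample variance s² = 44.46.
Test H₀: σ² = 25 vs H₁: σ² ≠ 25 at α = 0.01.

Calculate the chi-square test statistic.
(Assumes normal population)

df = n - 1 = 15
χ² = (n-1)s²/σ₀² = 15×44.46/25 = 26.6760
Critical values: χ²_{0.995,15} = 4.601, χ²_{0.005,15} = 32.801
Rejection region: χ² < 4.601 or χ² > 32.801
Decision: fail to reject H₀

Answer: χ² = 26.6760, fail to reject H₀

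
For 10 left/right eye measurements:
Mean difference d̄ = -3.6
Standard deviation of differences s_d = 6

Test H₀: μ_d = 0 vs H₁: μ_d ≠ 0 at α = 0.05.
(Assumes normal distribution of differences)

df = n - 1 = 9
SE = s_d/√n = 6/√10 = 1.8974
t = d̄/SE = -3.6/1.8974 = -1.8973
Critical value: t_{0.025,9} = ±2.262
p-value ≈ 0.0903
Decision: fail to reject H₀

Answer: t = -1.8973, fail to reject H₀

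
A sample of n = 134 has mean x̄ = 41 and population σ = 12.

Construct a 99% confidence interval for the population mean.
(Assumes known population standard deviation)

Answer: (38.3297, 43.6703)

Derivation:
Confidence level: 99%, α = 0.01
z_0.005 = 2.576
SE = σ/√n = 12/√134 = 1.0366
Margin of error = 2.576 × 1.0366 = 2.6703
CI: x̄ ± margin = 41 ± 2.6703
CI: (38.3297, 43.6703)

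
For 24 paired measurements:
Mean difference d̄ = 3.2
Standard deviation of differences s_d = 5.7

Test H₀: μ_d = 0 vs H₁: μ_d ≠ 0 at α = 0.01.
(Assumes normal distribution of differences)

Answer: t = 2.7503, fail to reject H₀

Derivation:
df = n - 1 = 23
SE = s_d/√n = 5.7/√24 = 1.1635
t = d̄/SE = 3.2/1.1635 = 2.7503
Critical value: t_{0.005,23} = ±2.807
p-value ≈ 0.0114
Decision: fail to reject H₀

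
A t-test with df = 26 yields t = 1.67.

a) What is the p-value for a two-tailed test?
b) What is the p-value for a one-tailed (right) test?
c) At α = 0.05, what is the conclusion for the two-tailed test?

Using t-distribution with df = 26:
a) Two-tailed: p = 2×P(T > 1.67) = 0.1069
b) One-tailed: p = P(T > 1.67) = 0.0535
c) 0.1069 ≥ 0.05, fail to reject H₀

Answer: a) 0.1069, b) 0.0535, c) fail to reject H₀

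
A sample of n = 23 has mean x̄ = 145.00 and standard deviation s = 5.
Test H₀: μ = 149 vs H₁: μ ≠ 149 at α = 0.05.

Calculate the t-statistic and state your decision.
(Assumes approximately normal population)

Answer: t = -3.8366, reject H₀

Derivation:
df = n - 1 = 22
SE = s/√n = 5/√23 = 1.0426
t = (x̄ - μ₀)/SE = (145.00 - 149)/1.0426 = -3.8366
Critical value: t_{0.025,22} = ±2.074
p-value ≈ 0.0009
Decision: reject H₀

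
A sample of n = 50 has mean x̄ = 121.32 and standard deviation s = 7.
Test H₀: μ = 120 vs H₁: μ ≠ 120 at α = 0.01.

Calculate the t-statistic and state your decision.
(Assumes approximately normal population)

Answer: t = 1.3335, fail to reject H₀

Derivation:
df = n - 1 = 49
SE = s/√n = 7/√50 = 0.9899
t = (x̄ - μ₀)/SE = (121.32 - 120)/0.9899 = 1.3335
Critical value: t_{0.005,49} = ±2.680
p-value ≈ 0.1885
Decision: fail to reject H₀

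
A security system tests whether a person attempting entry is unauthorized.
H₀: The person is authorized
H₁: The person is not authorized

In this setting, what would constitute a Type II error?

Answer: Granting entry to an unauthorized person

Derivation:
Type I error (α): Rejecting H₀ when H₀ is true
Type II error (β): Failing to reject H₀ when H₁ is true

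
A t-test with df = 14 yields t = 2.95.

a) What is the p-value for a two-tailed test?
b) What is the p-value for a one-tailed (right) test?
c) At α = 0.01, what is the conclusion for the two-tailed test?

Using t-distribution with df = 14:
a) Two-tailed: p = 2×P(T > 2.95) = 0.0105
b) One-tailed: p = P(T > 2.95) = 0.0053
c) 0.0105 ≥ 0.01, fail to reject H₀

Answer: a) 0.0105, b) 0.0053, c) fail to reject H₀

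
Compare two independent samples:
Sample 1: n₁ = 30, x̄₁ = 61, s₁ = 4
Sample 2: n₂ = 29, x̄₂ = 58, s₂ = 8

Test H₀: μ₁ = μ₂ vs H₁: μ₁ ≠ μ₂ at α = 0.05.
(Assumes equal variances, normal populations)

Pooled variance: s²_p = [29×4² + 28×8²]/(57) = 39.5789
s_p = 6.2912
SE = s_p×√(1/n₁ + 1/n₂) = 6.2912×√(1/30 + 1/29) = 1.6383
t = (x̄₁ - x̄₂)/SE = (61 - 58)/1.6383 = 1.8312
df = 57, t-critical = ±2.002
Decision: fail to reject H₀

Answer: t = 1.8312, fail to reject H₀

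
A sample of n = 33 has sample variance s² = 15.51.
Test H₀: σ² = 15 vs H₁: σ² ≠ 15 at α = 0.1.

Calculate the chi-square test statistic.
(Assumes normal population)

df = n - 1 = 32
χ² = (n-1)s²/σ₀² = 32×15.51/15 = 33.0880
Critical values: χ²_{0.95,32} = 20.072, χ²_{0.05,32} = 46.194
Rejection region: χ² < 20.072 or χ² > 46.194
Decision: fail to reject H₀

Answer: χ² = 33.0880, fail to reject H₀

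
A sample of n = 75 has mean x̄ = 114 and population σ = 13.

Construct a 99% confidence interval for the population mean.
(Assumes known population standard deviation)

Answer: (110.1332, 117.8668)

Derivation:
Confidence level: 99%, α = 0.01
z_0.005 = 2.576
SE = σ/√n = 13/√75 = 1.5011
Margin of error = 2.576 × 1.5011 = 3.8668
CI: x̄ ± margin = 114 ± 3.8668
CI: (110.1332, 117.8668)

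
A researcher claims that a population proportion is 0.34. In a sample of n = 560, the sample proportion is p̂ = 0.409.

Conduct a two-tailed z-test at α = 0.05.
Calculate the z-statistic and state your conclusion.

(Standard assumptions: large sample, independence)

H₀: p = 0.34, H₁: p ≠ 0.34
Standard error: SE = √(p₀(1-p₀)/n) = √(0.34×0.66/560) = 0.020018
z-statistic: z = (p̂ - p₀)/SE = (0.409 - 0.34)/0.020018 = 3.4469
Critical value: z_0.025 = ±1.960
p-value = 0.0006
Decision: reject H₀ at α = 0.05

Answer: z = 3.4469, reject H₀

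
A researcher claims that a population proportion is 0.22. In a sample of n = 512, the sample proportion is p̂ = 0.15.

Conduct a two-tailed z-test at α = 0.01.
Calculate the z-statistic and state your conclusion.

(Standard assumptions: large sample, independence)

H₀: p = 0.22, H₁: p ≠ 0.22
Standard error: SE = √(p₀(1-p₀)/n) = √(0.22×0.78/512) = 0.018307
z-statistic: z = (p̂ - p₀)/SE = (0.15 - 0.22)/0.018307 = -3.8237
Critical value: z_0.005 = ±2.576
p-value = 0.0001
Decision: reject H₀ at α = 0.01

Answer: z = -3.8237, reject H₀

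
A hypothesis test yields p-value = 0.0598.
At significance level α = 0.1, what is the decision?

Answer: reject H₀

Derivation:
Compare p-value to α:
0.0598 < 0.1
Decision: reject H₀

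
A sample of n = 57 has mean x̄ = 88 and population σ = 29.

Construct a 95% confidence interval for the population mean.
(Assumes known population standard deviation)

Answer: (80.4714, 95.5286)

Derivation:
Confidence level: 95%, α = 0.05
z_0.025 = 1.960
SE = σ/√n = 29/√57 = 3.8411
Margin of error = 1.960 × 3.8411 = 7.5286
CI: x̄ ± margin = 88 ± 7.5286
CI: (80.4714, 95.5286)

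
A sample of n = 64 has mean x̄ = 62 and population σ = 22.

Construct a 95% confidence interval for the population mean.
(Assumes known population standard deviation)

Answer: (56.6100, 67.3900)

Derivation:
Confidence level: 95%, α = 0.05
z_0.025 = 1.960
SE = σ/√n = 22/√64 = 2.7500
Margin of error = 1.960 × 2.7500 = 5.3900
CI: x̄ ± margin = 62 ± 5.3900
CI: (56.6100, 67.3900)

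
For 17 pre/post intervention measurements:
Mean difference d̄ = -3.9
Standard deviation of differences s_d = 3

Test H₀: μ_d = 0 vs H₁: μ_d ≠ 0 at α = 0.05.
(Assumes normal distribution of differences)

Answer: t = -5.3601, reject H₀

Derivation:
df = n - 1 = 16
SE = s_d/√n = 3/√17 = 0.7276
t = d̄/SE = -3.9/0.7276 = -5.3601
Critical value: t_{0.025,16} = ±2.120
p-value ≈ 0.0001
Decision: reject H₀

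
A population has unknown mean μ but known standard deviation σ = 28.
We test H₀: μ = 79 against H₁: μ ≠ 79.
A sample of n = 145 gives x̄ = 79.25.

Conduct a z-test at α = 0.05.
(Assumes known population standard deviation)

Answer: z = 0.1075, fail to reject H₀

Derivation:
Standard error: SE = σ/√n = 28/√145 = 2.3253
z-statistic: z = (x̄ - μ₀)/SE = (79.25 - 79)/2.3253 = 0.1075
Critical value: ±1.960
p-value = 0.9144
Decision: fail to reject H₀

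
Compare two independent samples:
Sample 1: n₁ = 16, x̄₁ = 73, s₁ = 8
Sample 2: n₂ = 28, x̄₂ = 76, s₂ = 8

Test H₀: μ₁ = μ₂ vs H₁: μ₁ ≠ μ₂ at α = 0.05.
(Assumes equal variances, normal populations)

Answer: t = -1.1966, fail to reject H₀

Derivation:
Pooled variance: s²_p = [15×8² + 27×8²]/(42) = 64.0000
s_p = 8.0000
SE = s_p×√(1/n₁ + 1/n₂) = 8.0000×√(1/16 + 1/28) = 2.5071
t = (x̄₁ - x̄₂)/SE = (73 - 76)/2.5071 = -1.1966
df = 42, t-critical = ±2.018
Decision: fail to reject H₀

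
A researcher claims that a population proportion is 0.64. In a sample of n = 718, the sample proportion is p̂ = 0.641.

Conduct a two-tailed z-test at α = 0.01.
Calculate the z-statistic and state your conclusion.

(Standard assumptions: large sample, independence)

Answer: z = 0.0558, fail to reject H₀

Derivation:
H₀: p = 0.64, H₁: p ≠ 0.64
Standard error: SE = √(p₀(1-p₀)/n) = √(0.64×0.36/718) = 0.017913
z-statistic: z = (p̂ - p₀)/SE = (0.641 - 0.64)/0.017913 = 0.0558
Critical value: z_0.005 = ±2.576
p-value = 0.9555
Decision: fail to reject H₀ at α = 0.01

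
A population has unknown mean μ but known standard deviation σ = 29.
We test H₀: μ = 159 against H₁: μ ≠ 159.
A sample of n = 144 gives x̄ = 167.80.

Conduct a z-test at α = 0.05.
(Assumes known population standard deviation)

Standard error: SE = σ/√n = 29/√144 = 2.4167
z-statistic: z = (x̄ - μ₀)/SE = (167.80 - 159)/2.4167 = 3.6413
Critical value: ±1.960
p-value = 0.0003
Decision: reject H₀

Answer: z = 3.6413, reject H₀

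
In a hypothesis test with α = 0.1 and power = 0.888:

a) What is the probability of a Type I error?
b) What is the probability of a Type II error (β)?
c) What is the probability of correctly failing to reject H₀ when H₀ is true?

a) Type I error probability = α = 0.1
b) Power = P(reject H₀ | H₁ true) = 1 - β = 0.888, so Type II error probability = β = 1 - Power = 0.112
c) P(fail to reject H₀ | H₀ true) = 1 - α = 0.9

Answer: a) 0.1, b) 0.112, c) 0.9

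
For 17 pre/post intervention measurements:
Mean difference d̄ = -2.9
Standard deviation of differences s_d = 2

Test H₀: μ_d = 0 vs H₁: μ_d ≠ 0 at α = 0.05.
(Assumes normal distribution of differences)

Answer: t = -5.9781, reject H₀

Derivation:
df = n - 1 = 16
SE = s_d/√n = 2/√17 = 0.4851
t = d̄/SE = -2.9/0.4851 = -5.9781
Critical value: t_{0.025,16} = ±2.120
p-value < 0.0001
Decision: reject H₀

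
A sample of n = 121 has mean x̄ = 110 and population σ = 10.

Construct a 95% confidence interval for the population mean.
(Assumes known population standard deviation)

Confidence level: 95%, α = 0.05
z_0.025 = 1.960
SE = σ/√n = 10/√121 = 0.9091
Margin of error = 1.960 × 0.9091 = 1.7818
CI: x̄ ± margin = 110 ± 1.7818
CI: (108.2182, 111.7818)

Answer: (108.2182, 111.7818)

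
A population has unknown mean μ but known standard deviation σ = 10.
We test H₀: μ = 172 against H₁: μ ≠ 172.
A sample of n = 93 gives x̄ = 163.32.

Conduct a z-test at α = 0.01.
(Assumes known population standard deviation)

Answer: z = -8.3703, reject H₀

Derivation:
Standard error: SE = σ/√n = 10/√93 = 1.0370
z-statistic: z = (x̄ - μ₀)/SE = (163.32 - 172)/1.0370 = -8.3703
Critical value: ±2.576
p-value < 0.0001
Decision: reject H₀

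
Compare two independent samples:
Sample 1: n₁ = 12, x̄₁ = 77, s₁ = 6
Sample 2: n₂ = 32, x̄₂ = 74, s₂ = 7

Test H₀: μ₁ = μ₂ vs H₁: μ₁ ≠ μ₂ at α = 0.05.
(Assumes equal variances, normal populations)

Answer: t = 1.3125, fail to reject H₀

Derivation:
Pooled variance: s²_p = [11×6² + 31×7²]/(42) = 45.5952
s_p = 6.7524
SE = s_p×√(1/n₁ + 1/n₂) = 6.7524×√(1/12 + 1/32) = 2.2857
t = (x̄₁ - x̄₂)/SE = (77 - 74)/2.2857 = 1.3125
df = 42, t-critical = ±2.018
Decision: fail to reject H₀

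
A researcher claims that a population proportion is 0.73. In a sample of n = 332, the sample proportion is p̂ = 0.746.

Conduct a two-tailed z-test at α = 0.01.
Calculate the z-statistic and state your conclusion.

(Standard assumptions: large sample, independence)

H₀: p = 0.73, H₁: p ≠ 0.73
Standard error: SE = √(p₀(1-p₀)/n) = √(0.73×0.27/332) = 0.024365
z-statistic: z = (p̂ - p₀)/SE = (0.746 - 0.73)/0.024365 = 0.6567
Critical value: z_0.005 = ±2.576
p-value = 0.5114
Decision: fail to reject H₀ at α = 0.01

Answer: z = 0.6567, fail to reject H₀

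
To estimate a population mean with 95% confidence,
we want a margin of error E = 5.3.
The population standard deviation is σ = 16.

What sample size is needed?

z_0.025 = 1.960
n = (z×σ/E)² = (1.960×16/5.3)²
n = 35.0107
Round up: n = 36

Answer: n = 36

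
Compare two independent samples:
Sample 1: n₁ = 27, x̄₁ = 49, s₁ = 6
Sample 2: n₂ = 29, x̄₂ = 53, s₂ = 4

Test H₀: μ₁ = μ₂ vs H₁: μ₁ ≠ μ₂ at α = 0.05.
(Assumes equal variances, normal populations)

Answer: t = -2.9544, reject H₀

Derivation:
Pooled variance: s²_p = [26×6² + 28×4²]/(54) = 25.6296
s_p = 5.0626
SE = s_p×√(1/n₁ + 1/n₂) = 5.0626×√(1/27 + 1/29) = 1.3539
t = (x̄₁ - x̄₂)/SE = (49 - 53)/1.3539 = -2.9544
df = 54, t-critical = ±2.005
Decision: reject H₀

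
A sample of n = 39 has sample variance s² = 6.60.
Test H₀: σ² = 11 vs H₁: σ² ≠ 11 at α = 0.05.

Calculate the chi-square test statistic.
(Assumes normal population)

Answer: χ² = 22.8000, reject H₀

Derivation:
df = n - 1 = 38
χ² = (n-1)s²/σ₀² = 38×6.60/11 = 22.8000
Critical values: χ²_{0.975,38} = 22.878, χ²_{0.025,38} = 56.896
Rejection region: χ² < 22.878 or χ² > 56.896
Decision: reject H₀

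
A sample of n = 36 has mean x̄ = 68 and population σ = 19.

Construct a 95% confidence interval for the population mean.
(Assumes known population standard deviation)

Answer: (61.7933, 74.2067)

Derivation:
Confidence level: 95%, α = 0.05
z_0.025 = 1.960
SE = σ/√n = 19/√36 = 3.1667
Margin of error = 1.960 × 3.1667 = 6.2067
CI: x̄ ± margin = 68 ± 6.2067
CI: (61.7933, 74.2067)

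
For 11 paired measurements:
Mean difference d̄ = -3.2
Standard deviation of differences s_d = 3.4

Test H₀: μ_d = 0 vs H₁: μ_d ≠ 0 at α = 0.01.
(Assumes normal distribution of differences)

df = n - 1 = 10
SE = s_d/√n = 3.4/√11 = 1.0251
t = d̄/SE = -3.2/1.0251 = -3.1216
Critical value: t_{0.005,10} = ±3.169
p-value ≈ 0.0108
Decision: fail to reject H₀

Answer: t = -3.1216, fail to reject H₀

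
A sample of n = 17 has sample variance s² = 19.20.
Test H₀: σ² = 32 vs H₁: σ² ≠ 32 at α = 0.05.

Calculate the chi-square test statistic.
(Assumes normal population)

df = n - 1 = 16
χ² = (n-1)s²/σ₀² = 16×19.20/32 = 9.6000
Critical values: χ²_{0.975,16} = 6.908, χ²_{0.025,16} = 28.845
Rejection region: χ² < 6.908 or χ² > 28.845
Decision: fail to reject H₀

Answer: χ² = 9.6000, fail to reject H₀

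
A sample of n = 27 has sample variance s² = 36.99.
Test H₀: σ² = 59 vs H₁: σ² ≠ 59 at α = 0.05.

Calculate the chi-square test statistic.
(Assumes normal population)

df = n - 1 = 26
χ² = (n-1)s²/σ₀² = 26×36.99/59 = 16.3007
Critical values: χ²_{0.975,26} = 13.844, χ²_{0.025,26} = 41.923
Rejection region: χ² < 13.844 or χ² > 41.923
Decision: fail to reject H₀

Answer: χ² = 16.3007, fail to reject H₀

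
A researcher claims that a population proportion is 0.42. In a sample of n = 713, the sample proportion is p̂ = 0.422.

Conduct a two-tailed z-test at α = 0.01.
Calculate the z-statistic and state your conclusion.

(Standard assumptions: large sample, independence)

Answer: z = 0.1082, fail to reject H₀

Derivation:
H₀: p = 0.42, H₁: p ≠ 0.42
Standard error: SE = √(p₀(1-p₀)/n) = √(0.42×0.58/713) = 0.018484
z-statistic: z = (p̂ - p₀)/SE = (0.422 - 0.42)/0.018484 = 0.1082
Critical value: z_0.005 = ±2.576
p-value = 0.9138
Decision: fail to reject H₀ at α = 0.01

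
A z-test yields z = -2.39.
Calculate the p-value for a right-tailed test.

Answer: p-value ≈ 0.9916

Derivation:
For z = -2.39:
p = P(Z > -2.39) = 1 - Φ(-2.39) = 0.9916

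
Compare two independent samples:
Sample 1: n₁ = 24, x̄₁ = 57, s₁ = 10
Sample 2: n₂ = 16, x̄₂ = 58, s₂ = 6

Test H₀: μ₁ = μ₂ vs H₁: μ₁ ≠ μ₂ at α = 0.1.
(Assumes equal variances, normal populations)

Pooled variance: s²_p = [23×10² + 15×6²]/(38) = 74.7368
s_p = 8.6450
SE = s_p×√(1/n₁ + 1/n₂) = 8.6450×√(1/24 + 1/16) = 2.7902
t = (x̄₁ - x̄₂)/SE = (57 - 58)/2.7902 = -0.3584
df = 38, t-critical = ±1.686
Decision: fail to reject H₀

Answer: t = -0.3584, fail to reject H₀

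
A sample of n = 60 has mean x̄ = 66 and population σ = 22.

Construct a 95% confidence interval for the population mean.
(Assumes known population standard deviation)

Confidence level: 95%, α = 0.05
z_0.025 = 1.960
SE = σ/√n = 22/√60 = 2.8402
Margin of error = 1.960 × 2.8402 = 5.5668
CI: x̄ ± margin = 66 ± 5.5668
CI: (60.4332, 71.5668)

Answer: (60.4332, 71.5668)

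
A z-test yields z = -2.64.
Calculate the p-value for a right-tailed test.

Answer: p-value ≈ 0.9959

Derivation:
For z = -2.64:
p = P(Z > -2.64) = 1 - Φ(-2.64) = 0.9959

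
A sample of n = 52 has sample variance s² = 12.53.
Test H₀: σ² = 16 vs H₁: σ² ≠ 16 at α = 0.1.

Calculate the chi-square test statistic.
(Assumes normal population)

df = n - 1 = 51
χ² = (n-1)s²/σ₀² = 51×12.53/16 = 39.9394
Critical values: χ²_{0.95,51} = 35.600, χ²_{0.05,51} = 68.669
Rejection region: χ² < 35.600 or χ² > 68.669
Decision: fail to reject H₀

Answer: χ² = 39.9394, fail to reject H₀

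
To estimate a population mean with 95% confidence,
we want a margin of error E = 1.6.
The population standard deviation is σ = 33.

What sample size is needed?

Answer: n = 1635

Derivation:
z_0.025 = 1.960
n = (z×σ/E)² = (1.960×33/1.6)²
n = 1634.1806
Round up: n = 1635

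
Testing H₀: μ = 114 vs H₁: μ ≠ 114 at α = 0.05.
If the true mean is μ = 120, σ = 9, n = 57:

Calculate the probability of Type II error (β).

SE = σ/√n = 9/√57 = 1.1921
Critical values: μ₀ ± z_0.025×SE = 114 ± 1.960×1.1921
Acceptance region: (111.6635, 116.3365)
Under H₁ (μ = 120): z_high = (116.3365 - 120)/1.1921 = -3.0731, z_low = (111.6635 - 120)/1.1921 = -6.9931
β = P(not reject | H₁) = Φ(-3.0731) - Φ(-6.9931) ≈ 0.0011

Answer: β ≈ 0.0011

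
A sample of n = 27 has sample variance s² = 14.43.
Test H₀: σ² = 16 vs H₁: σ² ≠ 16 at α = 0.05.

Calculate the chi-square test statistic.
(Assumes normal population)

df = n - 1 = 26
χ² = (n-1)s²/σ₀² = 26×14.43/16 = 23.4488
Critical values: χ²_{0.975,26} = 13.844, χ²_{0.025,26} = 41.923
Rejection region: χ² < 13.844 or χ² > 41.923
Decision: fail to reject H₀

Answer: χ² = 23.4488, fail to reject H₀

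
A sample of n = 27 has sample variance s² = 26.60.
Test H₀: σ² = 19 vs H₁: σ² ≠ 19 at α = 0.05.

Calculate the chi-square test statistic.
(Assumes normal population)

Answer: χ² = 36.4000, fail to reject H₀

Derivation:
df = n - 1 = 26
χ² = (n-1)s²/σ₀² = 26×26.60/19 = 36.4000
Critical values: χ²_{0.975,26} = 13.844, χ²_{0.025,26} = 41.923
Rejection region: χ² < 13.844 or χ² > 41.923
Decision: fail to reject H₀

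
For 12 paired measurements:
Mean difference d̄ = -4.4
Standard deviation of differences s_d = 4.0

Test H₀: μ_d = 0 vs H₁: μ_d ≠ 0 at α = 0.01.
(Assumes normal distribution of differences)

Answer: t = -3.8105, reject H₀

Derivation:
df = n - 1 = 11
SE = s_d/√n = 4.0/√12 = 1.1547
t = d̄/SE = -4.4/1.1547 = -3.8105
Critical value: t_{0.005,11} = ±3.106
p-value ≈ 0.0029
Decision: reject H₀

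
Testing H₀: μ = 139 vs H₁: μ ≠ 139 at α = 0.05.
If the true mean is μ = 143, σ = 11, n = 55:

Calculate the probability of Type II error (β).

Answer: β ≈ 0.2306

Derivation:
SE = σ/√n = 11/√55 = 1.4832
Critical values: μ₀ ± z_0.025×SE = 139 ± 1.960×1.4832
Acceptance region: (136.0929, 141.9071)
Under H₁ (μ = 143): z_high = (141.9071 - 143)/1.4832 = -0.7369, z_low = (136.0929 - 143)/1.4832 = -4.6569
β = P(not reject | H₁) = Φ(-0.7369) - Φ(-4.6569) ≈ 0.2306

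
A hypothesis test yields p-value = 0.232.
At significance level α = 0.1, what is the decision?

Compare p-value to α:
0.232 ≥ 0.1
Decision: fail to reject H₀

Answer: fail to reject H₀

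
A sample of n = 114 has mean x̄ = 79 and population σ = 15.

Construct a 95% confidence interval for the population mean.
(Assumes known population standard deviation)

Confidence level: 95%, α = 0.05
z_0.025 = 1.960
SE = σ/√n = 15/√114 = 1.4049
Margin of error = 1.960 × 1.4049 = 2.7536
CI: x̄ ± margin = 79 ± 2.7536
CI: (76.2464, 81.7536)

Answer: (76.2464, 81.7536)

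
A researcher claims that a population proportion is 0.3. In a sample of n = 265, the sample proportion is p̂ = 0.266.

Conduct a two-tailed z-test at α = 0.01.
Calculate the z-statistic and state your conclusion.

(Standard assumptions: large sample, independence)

Answer: z = -1.2078, fail to reject H₀

Derivation:
H₀: p = 0.3, H₁: p ≠ 0.3
Standard error: SE = √(p₀(1-p₀)/n) = √(0.3×0.7/265) = 0.028151
z-statistic: z = (p̂ - p₀)/SE = (0.266 - 0.3)/0.028151 = -1.2078
Critical value: z_0.005 = ±2.576
p-value = 0.2271
Decision: fail to reject H₀ at α = 0.01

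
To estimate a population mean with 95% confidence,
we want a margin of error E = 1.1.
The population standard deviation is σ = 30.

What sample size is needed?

Answer: n = 2858

Derivation:
z_0.025 = 1.960
n = (z×σ/E)² = (1.960×30/1.1)²
n = 2857.3884
Round up: n = 2858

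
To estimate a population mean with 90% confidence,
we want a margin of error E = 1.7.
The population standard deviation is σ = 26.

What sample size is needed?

Answer: n = 633

Derivation:
z_0.05 = 1.645
n = (z×σ/E)² = (1.645×26/1.7)²
n = 632.9664
Round up: n = 633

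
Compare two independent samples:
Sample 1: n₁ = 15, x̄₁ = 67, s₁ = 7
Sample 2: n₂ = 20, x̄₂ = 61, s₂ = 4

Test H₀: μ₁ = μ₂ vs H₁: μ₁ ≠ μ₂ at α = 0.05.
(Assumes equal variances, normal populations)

Pooled variance: s²_p = [14×7² + 19×4²]/(33) = 30.0000
s_p = 5.4772
SE = s_p×√(1/n₁ + 1/n₂) = 5.4772×√(1/15 + 1/20) = 1.8708
t = (x̄₁ - x̄₂)/SE = (67 - 61)/1.8708 = 3.2072
df = 33, t-critical = ±2.035
Decision: reject H₀

Answer: t = 3.2072, reject H₀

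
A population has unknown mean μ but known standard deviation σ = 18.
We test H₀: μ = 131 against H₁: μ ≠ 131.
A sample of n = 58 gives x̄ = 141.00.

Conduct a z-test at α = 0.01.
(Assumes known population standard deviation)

Answer: z = 4.2310, reject H₀

Derivation:
Standard error: SE = σ/√n = 18/√58 = 2.3635
z-statistic: z = (x̄ - μ₀)/SE = (141.00 - 131)/2.3635 = 4.2310
Critical value: ±2.576
p-value < 0.0001
Decision: reject H₀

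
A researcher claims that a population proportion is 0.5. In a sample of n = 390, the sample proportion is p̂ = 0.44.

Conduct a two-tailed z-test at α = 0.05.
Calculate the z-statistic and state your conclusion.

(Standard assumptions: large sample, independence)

H₀: p = 0.5, H₁: p ≠ 0.5
Standard error: SE = √(p₀(1-p₀)/n) = √(0.5×0.5/390) = 0.025318
z-statistic: z = (p̂ - p₀)/SE = (0.44 - 0.5)/0.025318 = -2.3699
Critical value: z_0.025 = ±1.960
p-value = 0.0178
Decision: reject H₀ at α = 0.05

Answer: z = -2.3699, reject H₀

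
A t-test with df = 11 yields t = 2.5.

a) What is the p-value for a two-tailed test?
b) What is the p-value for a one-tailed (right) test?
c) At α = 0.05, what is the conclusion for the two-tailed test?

Using t-distribution with df = 11:
a) Two-tailed: p = 2×P(T > 2.5) = 0.0295
b) One-tailed: p = P(T > 2.5) = 0.0148
c) 0.0295 < 0.05, reject H₀

Answer: a) 0.0295, b) 0.0148, c) reject H₀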